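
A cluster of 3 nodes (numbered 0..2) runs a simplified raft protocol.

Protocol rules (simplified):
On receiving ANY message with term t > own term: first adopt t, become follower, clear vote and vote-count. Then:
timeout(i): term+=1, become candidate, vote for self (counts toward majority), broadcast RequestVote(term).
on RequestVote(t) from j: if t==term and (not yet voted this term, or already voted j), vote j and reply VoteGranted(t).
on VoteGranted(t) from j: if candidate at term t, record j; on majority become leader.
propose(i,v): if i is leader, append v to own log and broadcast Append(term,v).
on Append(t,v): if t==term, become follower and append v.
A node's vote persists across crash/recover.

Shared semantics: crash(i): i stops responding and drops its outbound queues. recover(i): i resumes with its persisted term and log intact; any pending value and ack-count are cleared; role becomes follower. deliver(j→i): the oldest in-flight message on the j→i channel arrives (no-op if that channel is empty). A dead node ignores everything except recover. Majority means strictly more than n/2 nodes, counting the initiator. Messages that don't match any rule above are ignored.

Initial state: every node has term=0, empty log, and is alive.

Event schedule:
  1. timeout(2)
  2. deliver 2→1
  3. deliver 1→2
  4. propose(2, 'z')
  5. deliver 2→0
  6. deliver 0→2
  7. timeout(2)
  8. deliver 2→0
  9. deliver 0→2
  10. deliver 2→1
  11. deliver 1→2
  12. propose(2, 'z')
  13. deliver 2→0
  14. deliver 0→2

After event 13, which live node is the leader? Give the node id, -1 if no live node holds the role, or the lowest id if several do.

-1

e1 timeout(2): 2[cand,t=1,-]
e2 deliver 2→1: 1[foll,t=1,-]
e3 deliver 1→2: 2[lead,t=1,-]
e4 propose(2,'z'): 2[lead,t=1,z]
e5 deliver 2→0: 0[foll,t=1,-]
e6 deliver 0→2: ·
e7 timeout(2): 2[cand,t=2,z]
e8 deliver 2→0: 0[foll,t=1,z]
e9 deliver 0→2: ·
e10 deliver 2→1: 1[foll,t=1,z]
e11 deliver 1→2: ·
e12 propose(2,'z'): ·
e13 deliver 2→0: 0[foll,t=2,z]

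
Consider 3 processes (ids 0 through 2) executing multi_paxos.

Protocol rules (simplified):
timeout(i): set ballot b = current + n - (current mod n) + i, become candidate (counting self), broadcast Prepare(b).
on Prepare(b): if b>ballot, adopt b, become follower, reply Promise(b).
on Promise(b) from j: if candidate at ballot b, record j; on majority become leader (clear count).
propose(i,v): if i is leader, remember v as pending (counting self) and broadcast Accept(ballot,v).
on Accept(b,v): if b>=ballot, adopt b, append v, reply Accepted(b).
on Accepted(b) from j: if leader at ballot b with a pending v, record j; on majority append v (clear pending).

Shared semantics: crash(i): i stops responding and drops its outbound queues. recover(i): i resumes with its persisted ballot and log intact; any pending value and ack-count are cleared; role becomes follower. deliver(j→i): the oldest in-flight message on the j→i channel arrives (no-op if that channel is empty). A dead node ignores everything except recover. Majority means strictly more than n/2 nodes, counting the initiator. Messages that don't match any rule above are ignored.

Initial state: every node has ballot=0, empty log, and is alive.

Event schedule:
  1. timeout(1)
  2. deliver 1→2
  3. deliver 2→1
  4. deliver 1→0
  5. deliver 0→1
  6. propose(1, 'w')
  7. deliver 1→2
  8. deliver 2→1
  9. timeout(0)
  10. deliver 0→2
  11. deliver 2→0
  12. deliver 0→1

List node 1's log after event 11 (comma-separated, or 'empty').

w

[1] timeout(1) → N1(cand b4 [-])
[2] deliver 1→2 → N2(foll b4 [-])
[3] deliver 2→1 → N1(lead b4 [-])
[4] deliver 1→0 → N0(foll b4 [-])
[5] deliver 0→1 → ∅
[6] propose(1,'w') → ∅
[7] deliver 1→2 → N2(foll b4 [w])
[8] deliver 2→1 → N1(lead b4 [w])
[9] timeout(0) → N0(cand b6 [-])
[10] deliver 0→2 → N2(foll b6 [w])
[11] deliver 2→0 → N0(lead b6 [-])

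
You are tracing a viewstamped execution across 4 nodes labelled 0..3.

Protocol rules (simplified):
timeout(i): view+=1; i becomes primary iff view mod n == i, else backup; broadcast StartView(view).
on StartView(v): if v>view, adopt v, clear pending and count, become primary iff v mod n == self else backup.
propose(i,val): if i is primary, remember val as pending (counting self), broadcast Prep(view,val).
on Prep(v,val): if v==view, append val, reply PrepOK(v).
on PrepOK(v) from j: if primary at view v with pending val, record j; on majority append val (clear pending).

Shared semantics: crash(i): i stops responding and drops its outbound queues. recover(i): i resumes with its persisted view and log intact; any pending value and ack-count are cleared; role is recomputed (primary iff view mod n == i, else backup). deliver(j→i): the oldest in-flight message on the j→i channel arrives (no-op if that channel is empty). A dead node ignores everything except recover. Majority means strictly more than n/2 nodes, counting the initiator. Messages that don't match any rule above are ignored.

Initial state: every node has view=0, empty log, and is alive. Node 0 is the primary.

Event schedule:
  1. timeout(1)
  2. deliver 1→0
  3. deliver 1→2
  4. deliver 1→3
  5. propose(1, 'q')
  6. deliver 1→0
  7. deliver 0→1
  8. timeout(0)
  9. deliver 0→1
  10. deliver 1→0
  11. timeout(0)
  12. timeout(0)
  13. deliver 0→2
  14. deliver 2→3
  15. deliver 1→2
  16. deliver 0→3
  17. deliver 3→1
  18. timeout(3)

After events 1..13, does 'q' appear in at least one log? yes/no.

after 1 — timeout(1): n1:prim/v1/[-]
after 2 — deliver 1→0: n0:back/v1/[-]
after 3 — deliver 1→2: n2:back/v1/[-]
after 4 — deliver 1→3: n3:back/v1/[-]
after 5 — propose(1,'q'): ·
after 6 — deliver 1→0: n0:back/v1/[q]
after 7 — deliver 0→1: ·
after 8 — timeout(0): n0:back/v2/[q]
after 9 — deliver 0→1: n1:back/v2/[-]
after 10 — deliver 1→0: ·
after 11 — timeout(0): n0:back/v3/[q]
after 12 — timeout(0): n0:prim/v4/[q]
after 13 — deliver 0→2: n2:prim/v2/[-]

yes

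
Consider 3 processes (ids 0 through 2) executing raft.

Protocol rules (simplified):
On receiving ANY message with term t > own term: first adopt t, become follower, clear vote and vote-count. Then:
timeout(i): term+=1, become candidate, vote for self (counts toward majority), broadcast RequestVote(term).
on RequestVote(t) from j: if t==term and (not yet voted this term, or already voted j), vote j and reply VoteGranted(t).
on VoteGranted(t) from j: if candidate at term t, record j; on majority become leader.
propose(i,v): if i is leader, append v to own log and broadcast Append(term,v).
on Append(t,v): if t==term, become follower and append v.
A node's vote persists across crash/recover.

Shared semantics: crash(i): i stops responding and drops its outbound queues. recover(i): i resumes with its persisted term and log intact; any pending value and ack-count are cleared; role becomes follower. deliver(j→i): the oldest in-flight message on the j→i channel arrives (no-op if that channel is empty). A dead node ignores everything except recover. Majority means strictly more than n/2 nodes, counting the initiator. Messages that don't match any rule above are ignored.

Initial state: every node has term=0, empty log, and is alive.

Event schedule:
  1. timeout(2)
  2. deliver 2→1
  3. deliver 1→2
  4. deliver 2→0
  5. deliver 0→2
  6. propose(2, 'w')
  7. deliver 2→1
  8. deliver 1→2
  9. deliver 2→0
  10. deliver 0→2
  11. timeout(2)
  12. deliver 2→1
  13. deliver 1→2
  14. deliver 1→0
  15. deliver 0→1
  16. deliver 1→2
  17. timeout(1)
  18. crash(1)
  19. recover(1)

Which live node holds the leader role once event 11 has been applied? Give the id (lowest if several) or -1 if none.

e1 timeout(2): 2[cand,t=1,-]
e2 deliver 2→1: 1[foll,t=1,-]
e3 deliver 1→2: 2[lead,t=1,-]
e4 deliver 2→0: 0[foll,t=1,-]
e5 deliver 0→2: ·
e6 propose(2,'w'): 2[lead,t=1,w]
e7 deliver 2→1: 1[foll,t=1,w]
e8 deliver 1→2: ·
e9 deliver 2→0: 0[foll,t=1,w]
e10 deliver 0→2: ·
e11 timeout(2): 2[cand,t=2,w]

-1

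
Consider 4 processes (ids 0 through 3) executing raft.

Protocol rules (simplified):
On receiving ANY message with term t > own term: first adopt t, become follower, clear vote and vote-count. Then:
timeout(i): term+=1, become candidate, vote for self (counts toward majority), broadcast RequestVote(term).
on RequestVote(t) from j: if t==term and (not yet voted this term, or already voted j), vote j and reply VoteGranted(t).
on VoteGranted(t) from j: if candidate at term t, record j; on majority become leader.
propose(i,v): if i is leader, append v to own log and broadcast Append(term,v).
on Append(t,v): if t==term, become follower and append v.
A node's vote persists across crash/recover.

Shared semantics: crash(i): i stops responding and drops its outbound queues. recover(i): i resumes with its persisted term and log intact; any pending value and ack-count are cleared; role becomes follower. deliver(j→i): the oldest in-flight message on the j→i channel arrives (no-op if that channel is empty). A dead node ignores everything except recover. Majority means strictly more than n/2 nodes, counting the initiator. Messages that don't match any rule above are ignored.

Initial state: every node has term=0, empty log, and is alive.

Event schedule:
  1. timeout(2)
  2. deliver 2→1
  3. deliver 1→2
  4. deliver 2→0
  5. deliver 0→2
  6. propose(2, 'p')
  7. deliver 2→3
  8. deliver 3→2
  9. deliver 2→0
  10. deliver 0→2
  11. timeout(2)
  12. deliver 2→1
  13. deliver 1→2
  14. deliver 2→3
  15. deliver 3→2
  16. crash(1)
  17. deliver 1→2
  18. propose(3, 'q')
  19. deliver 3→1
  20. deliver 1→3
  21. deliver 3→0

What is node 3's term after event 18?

1

after 1 — timeout(2): n2:cand/t1/[-]
after 2 — deliver 2→1: n1:foll/t1/[-]
after 3 — deliver 1→2: ·
after 4 — deliver 2→0: n0:foll/t1/[-]
after 5 — deliver 0→2: n2:lead/t1/[-]
after 6 — propose(2,'p'): n2:lead/t1/[p]
after 7 — deliver 2→3: n3:foll/t1/[-]
after 8 — deliver 3→2: ·
after 9 — deliver 2→0: n0:foll/t1/[p]
after 10 — deliver 0→2: ·
after 11 — timeout(2): n2:cand/t2/[p]
after 12 — deliver 2→1: n1:foll/t1/[p]
after 13 — deliver 1→2: ·
after 14 — deliver 2→3: n3:foll/t1/[p]
after 15 — deliver 3→2: ·
after 16 — crash(1): n1:✗foll/t1/[p]
after 17 — deliver 1→2: ·
after 18 — propose(3,'q'): ·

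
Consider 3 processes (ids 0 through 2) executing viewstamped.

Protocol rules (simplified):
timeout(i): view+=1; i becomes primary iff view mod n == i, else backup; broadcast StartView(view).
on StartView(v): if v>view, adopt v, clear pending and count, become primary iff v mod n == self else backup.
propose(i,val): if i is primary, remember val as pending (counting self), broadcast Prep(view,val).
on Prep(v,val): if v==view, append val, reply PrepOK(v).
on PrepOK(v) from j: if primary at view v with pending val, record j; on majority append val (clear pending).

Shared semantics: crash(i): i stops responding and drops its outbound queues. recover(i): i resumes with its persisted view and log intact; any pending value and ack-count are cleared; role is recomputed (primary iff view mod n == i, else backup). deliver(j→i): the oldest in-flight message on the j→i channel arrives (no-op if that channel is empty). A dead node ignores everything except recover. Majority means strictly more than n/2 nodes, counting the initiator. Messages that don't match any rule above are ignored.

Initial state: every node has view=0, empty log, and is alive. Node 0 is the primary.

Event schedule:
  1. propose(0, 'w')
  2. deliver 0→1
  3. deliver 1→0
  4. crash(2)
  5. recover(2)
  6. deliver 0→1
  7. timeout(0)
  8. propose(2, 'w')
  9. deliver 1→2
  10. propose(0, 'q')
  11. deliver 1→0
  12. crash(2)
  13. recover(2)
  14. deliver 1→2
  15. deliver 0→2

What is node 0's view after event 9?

1. propose(0,'w'):  nop
2. deliver 0→1:  <1:back v0 w>
3. deliver 1→0:  <0:prim v0 w>
4. crash(2):  <2:✗back v0 ->
5. recover(2):  <2:back v0 ->
6. deliver 0→1:  nop
7. timeout(0):  <0:back v1 w>
8. propose(2,'w'):  nop
9. deliver 1→2:  nop

1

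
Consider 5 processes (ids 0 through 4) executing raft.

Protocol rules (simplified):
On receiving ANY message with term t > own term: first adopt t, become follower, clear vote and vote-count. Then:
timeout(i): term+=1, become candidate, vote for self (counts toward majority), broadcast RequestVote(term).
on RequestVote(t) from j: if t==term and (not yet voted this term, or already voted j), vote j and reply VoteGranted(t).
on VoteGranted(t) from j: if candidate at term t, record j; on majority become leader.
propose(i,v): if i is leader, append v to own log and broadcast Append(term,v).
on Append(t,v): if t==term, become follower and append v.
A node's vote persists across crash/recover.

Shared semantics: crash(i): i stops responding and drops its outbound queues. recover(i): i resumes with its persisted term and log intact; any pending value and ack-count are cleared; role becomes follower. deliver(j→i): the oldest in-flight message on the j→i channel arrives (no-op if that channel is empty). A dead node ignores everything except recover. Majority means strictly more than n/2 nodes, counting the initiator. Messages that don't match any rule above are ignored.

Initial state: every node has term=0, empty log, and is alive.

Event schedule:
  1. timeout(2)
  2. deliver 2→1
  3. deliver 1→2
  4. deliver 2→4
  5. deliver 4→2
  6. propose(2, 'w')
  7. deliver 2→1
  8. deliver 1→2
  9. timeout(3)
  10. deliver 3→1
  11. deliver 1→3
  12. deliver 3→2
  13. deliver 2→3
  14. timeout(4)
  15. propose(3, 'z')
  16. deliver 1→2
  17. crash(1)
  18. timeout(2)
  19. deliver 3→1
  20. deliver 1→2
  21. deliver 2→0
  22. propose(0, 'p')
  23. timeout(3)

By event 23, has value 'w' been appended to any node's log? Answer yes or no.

yes

e1 timeout(2): 2[cand,t=1,-]
e2 deliver 2→1: 1[foll,t=1,-]
e3 deliver 1→2: ·
e4 deliver 2→4: 4[foll,t=1,-]
e5 deliver 4→2: 2[lead,t=1,-]
e6 propose(2,'w'): 2[lead,t=1,w]
e7 deliver 2→1: 1[foll,t=1,w]
e8 deliver 1→2: ·
e9 timeout(3): 3[cand,t=1,-]
e10 deliver 3→1: ·
e11 deliver 1→3: ·
e12 deliver 3→2: ·
e13 deliver 2→3: ·
e14 timeout(4): 4[cand,t=2,-]
e15 propose(3,'z'): ·
e16 deliver 1→2: ·
e17 crash(1): 1[✗foll,t=1,w]
e18 timeout(2): 2[cand,t=2,w]
e19 deliver 3→1: ·
e20 deliver 1→2: ·
e21 deliver 2→0: 0[foll,t=1,-]
e22 propose(0,'p'): ·
e23 timeout(3): 3[cand,t=2,-]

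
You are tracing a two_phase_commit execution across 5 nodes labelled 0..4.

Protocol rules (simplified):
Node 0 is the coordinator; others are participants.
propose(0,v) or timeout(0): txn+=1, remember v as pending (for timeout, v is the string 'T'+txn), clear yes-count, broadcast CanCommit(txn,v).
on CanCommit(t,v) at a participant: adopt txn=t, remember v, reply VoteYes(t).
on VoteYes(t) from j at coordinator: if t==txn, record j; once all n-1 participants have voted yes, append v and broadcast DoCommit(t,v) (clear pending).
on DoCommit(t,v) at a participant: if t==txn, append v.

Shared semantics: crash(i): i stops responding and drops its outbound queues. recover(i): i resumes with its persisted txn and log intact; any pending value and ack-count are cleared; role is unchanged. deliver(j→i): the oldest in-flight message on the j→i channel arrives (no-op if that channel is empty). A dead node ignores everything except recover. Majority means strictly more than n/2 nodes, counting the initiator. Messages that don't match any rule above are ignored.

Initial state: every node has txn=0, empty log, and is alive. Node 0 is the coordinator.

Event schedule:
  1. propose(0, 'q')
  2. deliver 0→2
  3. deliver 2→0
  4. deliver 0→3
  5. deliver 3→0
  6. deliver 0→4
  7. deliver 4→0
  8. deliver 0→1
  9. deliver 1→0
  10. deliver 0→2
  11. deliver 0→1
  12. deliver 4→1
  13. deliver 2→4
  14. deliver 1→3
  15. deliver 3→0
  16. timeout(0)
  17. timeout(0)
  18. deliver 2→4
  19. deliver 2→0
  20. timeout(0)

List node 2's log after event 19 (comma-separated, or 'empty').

q

1. propose(0,'q'):  <0:coor t1 ->
2. deliver 0→2:  <2:part t1 ->
3. deliver 2→0:  nop
4. deliver 0→3:  <3:part t1 ->
5. deliver 3→0:  nop
6. deliver 0→4:  <4:part t1 ->
7. deliver 4→0:  nop
8. deliver 0→1:  <1:part t1 ->
9. deliver 1→0:  <0:coor t1 q>
10. deliver 0→2:  <2:part t1 q>
11. deliver 0→1:  <1:part t1 q>
12. deliver 4→1:  nop
13. deliver 2→4:  nop
14. deliver 1→3:  nop
15. deliver 3→0:  nop
16. timeout(0):  <0:coor t2 q>
17. timeout(0):  <0:coor t3 q>
18. deliver 2→4:  nop
19. deliver 2→0:  nop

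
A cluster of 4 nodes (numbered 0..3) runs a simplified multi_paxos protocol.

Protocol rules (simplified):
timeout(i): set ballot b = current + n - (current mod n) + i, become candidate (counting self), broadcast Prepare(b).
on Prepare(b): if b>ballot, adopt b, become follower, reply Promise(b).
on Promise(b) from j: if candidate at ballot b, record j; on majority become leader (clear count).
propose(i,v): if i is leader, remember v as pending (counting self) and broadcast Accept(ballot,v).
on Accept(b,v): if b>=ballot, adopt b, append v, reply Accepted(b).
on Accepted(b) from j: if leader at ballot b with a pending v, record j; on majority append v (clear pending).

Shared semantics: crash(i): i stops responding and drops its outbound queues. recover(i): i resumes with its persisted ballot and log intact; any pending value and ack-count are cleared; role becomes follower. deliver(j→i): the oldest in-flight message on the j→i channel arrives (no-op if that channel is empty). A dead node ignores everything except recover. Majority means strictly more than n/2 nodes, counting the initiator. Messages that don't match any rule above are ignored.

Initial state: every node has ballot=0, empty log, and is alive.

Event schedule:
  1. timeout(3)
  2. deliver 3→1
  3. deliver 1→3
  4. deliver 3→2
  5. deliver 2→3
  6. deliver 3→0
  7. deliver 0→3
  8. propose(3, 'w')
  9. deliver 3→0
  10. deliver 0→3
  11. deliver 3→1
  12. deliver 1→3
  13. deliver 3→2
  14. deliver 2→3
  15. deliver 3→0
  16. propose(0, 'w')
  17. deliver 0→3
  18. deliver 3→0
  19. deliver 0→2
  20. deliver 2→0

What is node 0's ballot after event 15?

step 1 timeout(3): 3={cand,b=7,log=-}
step 2 deliver 3→1: 1={foll,b=7,log=-}
step 3 deliver 1→3: —
step 4 deliver 3→2: 2={foll,b=7,log=-}
step 5 deliver 2→3: 3={lead,b=7,log=-}
step 6 deliver 3→0: 0={foll,b=7,log=-}
step 7 deliver 0→3: —
step 8 propose(3,'w'): —
step 9 deliver 3→0: 0={foll,b=7,log=w}
step 10 deliver 0→3: —
step 11 deliver 3→1: 1={foll,b=7,log=w}
step 12 deliver 1→3: 3={lead,b=7,log=w}
step 13 deliver 3→2: 2={foll,b=7,log=w}
step 14 deliver 2→3: —
step 15 deliver 3→0: —

7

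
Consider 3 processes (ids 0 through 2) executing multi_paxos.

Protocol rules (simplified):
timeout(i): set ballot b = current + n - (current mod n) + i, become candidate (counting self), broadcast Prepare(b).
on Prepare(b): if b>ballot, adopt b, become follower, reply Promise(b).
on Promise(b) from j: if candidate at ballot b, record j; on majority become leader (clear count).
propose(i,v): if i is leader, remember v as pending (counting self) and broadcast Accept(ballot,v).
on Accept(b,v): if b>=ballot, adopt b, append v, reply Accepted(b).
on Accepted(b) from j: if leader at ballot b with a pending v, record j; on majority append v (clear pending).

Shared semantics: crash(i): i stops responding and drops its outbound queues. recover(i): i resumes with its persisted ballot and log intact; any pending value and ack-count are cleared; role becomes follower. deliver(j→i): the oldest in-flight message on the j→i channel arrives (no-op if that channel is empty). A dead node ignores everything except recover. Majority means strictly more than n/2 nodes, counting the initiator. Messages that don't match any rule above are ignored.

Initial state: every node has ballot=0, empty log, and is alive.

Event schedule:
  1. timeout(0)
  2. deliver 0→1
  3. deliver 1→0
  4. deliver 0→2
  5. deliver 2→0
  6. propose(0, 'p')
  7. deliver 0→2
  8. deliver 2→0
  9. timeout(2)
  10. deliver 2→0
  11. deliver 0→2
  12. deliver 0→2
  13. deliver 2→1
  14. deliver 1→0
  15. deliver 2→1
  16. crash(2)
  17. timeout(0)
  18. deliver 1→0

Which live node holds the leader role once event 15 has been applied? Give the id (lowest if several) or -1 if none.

2

[1] timeout(0) → N0(cand b3 [-])
[2] deliver 0→1 → N1(foll b3 [-])
[3] deliver 1→0 → N0(lead b3 [-])
[4] deliver 0→2 → N2(foll b3 [-])
[5] deliver 2→0 → ∅
[6] propose(0,'p') → ∅
[7] deliver 0→2 → N2(foll b3 [p])
[8] deliver 2→0 → N0(lead b3 [p])
[9] timeout(2) → N2(cand b8 [p])
[10] deliver 2→0 → N0(foll b8 [p])
[11] deliver 0→2 → N2(lead b8 [p])
[12] deliver 0→2 → ∅
[13] deliver 2→1 → N1(foll b8 [-])
[14] deliver 1→0 → ∅
[15] deliver 2→1 → ∅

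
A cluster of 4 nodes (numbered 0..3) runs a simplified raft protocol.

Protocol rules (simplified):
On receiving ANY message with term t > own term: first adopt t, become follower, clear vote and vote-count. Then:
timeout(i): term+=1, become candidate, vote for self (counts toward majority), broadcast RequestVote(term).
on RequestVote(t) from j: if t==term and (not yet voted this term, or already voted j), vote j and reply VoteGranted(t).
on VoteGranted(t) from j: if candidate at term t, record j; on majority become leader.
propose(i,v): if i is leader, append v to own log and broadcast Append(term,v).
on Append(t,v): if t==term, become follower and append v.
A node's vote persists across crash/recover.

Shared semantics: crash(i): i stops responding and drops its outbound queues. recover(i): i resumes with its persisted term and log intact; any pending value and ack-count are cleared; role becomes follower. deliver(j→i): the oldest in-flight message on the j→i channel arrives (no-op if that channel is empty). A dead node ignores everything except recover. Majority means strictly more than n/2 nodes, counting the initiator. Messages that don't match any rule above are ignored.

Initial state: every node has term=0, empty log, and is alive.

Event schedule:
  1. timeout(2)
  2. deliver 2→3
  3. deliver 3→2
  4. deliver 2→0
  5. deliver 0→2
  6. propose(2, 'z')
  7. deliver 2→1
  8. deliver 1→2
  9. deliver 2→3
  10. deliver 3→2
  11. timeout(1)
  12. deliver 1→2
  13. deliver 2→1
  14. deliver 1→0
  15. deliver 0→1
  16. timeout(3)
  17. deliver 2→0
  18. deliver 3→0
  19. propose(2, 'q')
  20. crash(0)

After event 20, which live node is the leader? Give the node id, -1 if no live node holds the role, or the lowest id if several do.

[1] timeout(2) → N2(cand t1 [-])
[2] deliver 2→3 → N3(foll t1 [-])
[3] deliver 3→2 → ∅
[4] deliver 2→0 → N0(foll t1 [-])
[5] deliver 0→2 → N2(lead t1 [-])
[6] propose(2,'z') → N2(lead t1 [z])
[7] deliver 2→1 → N1(foll t1 [-])
[8] deliver 1→2 → ∅
[9] deliver 2→3 → N3(foll t1 [z])
[10] deliver 3→2 → ∅
[11] timeout(1) → N1(cand t2 [-])
[12] deliver 1→2 → N2(foll t2 [z])
[13] deliver 2→1 → ∅
[14] deliver 1→0 → N0(foll t2 [-])
[15] deliver 0→1 → ∅
[16] timeout(3) → N3(cand t2 [z])
[17] deliver 2→0 → ∅
[18] deliver 3→0 → ∅
[19] propose(2,'q') → ∅
[20] crash(0) → N0(✗foll t2 [-])

-1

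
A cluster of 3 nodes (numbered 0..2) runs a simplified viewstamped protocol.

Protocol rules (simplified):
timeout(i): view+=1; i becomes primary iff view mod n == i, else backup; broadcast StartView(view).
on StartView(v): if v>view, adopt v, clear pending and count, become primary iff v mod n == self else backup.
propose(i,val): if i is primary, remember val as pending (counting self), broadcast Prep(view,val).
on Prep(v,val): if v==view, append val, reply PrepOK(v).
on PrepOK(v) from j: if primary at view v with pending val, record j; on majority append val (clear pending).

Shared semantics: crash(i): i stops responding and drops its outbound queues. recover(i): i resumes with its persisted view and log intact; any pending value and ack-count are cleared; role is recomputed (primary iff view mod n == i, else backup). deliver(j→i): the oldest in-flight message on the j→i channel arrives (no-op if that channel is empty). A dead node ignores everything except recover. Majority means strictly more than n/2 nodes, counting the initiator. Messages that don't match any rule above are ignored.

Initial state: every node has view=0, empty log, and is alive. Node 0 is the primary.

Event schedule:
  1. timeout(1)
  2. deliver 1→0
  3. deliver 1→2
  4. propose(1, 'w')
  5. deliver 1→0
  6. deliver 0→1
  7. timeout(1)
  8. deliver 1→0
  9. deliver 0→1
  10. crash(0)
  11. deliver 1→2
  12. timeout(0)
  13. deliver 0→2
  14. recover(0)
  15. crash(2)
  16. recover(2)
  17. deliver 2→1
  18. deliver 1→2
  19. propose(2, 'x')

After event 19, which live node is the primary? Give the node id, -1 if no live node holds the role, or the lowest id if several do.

2

step 1 timeout(1): 1={prim,v=1,log=-}
step 2 deliver 1→0: 0={back,v=1,log=-}
step 3 deliver 1→2: 2={back,v=1,log=-}
step 4 propose(1,'w'): —
step 5 deliver 1→0: 0={back,v=1,log=w}
step 6 deliver 0→1: 1={prim,v=1,log=w}
step 7 timeout(1): 1={back,v=2,log=w}
step 8 deliver 1→0: 0={back,v=2,log=w}
step 9 deliver 0→1: —
step 10 crash(0): 0={✗back,v=2,log=w}
step 11 deliver 1→2: 2={back,v=1,log=w}
step 12 timeout(0): —
step 13 deliver 0→2: —
step 14 recover(0): 0={back,v=2,log=w}
step 15 crash(2): 2={✗back,v=1,log=w}
step 16 recover(2): 2={back,v=1,log=w}
step 17 deliver 2→1: —
step 18 deliver 1→2: 2={prim,v=2,log=w}
step 19 propose(2,'x'): —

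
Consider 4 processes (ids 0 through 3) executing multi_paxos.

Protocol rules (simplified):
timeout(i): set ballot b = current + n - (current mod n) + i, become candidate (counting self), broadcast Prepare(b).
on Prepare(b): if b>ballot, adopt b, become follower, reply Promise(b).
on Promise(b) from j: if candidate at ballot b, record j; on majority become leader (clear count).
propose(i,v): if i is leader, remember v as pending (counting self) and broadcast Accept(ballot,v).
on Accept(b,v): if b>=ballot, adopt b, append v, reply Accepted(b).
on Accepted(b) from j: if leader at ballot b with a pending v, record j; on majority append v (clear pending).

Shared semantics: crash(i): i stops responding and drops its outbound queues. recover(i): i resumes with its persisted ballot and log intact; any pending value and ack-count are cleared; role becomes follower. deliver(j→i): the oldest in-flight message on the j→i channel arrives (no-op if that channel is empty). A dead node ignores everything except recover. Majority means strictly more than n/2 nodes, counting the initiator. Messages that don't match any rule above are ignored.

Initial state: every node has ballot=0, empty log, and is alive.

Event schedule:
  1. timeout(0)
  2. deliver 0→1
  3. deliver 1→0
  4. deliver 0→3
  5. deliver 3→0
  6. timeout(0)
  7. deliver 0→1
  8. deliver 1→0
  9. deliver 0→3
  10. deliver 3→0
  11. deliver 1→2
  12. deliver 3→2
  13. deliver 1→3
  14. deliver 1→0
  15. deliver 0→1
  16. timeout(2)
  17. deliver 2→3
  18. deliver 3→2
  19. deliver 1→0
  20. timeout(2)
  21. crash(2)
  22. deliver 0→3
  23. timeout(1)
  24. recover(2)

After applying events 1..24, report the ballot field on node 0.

8

e1 timeout(0): 0[cand,b=4,-]
e2 deliver 0→1: 1[foll,b=4,-]
e3 deliver 1→0: ·
e4 deliver 0→3: 3[foll,b=4,-]
e5 deliver 3→0: 0[lead,b=4,-]
e6 timeout(0): 0[cand,b=8,-]
e7 deliver 0→1: 1[foll,b=8,-]
e8 deliver 1→0: ·
e9 deliver 0→3: 3[foll,b=8,-]
e10 deliver 3→0: 0[lead,b=8,-]
e11 deliver 1→2: ·
e12 deliver 3→2: ·
e13 deliver 1→3: ·
e14 deliver 1→0: ·
e15 deliver 0→1: ·
e16 timeout(2): 2[cand,b=6,-]
e17 deliver 2→3: ·
e18 deliver 3→2: ·
e19 deliver 1→0: ·
e20 timeout(2): 2[cand,b=10,-]
e21 crash(2): 2[✗cand,b=10,-]
e22 deliver 0→3: ·
e23 timeout(1): 1[cand,b=13,-]
e24 recover(2): 2[foll,b=10,-]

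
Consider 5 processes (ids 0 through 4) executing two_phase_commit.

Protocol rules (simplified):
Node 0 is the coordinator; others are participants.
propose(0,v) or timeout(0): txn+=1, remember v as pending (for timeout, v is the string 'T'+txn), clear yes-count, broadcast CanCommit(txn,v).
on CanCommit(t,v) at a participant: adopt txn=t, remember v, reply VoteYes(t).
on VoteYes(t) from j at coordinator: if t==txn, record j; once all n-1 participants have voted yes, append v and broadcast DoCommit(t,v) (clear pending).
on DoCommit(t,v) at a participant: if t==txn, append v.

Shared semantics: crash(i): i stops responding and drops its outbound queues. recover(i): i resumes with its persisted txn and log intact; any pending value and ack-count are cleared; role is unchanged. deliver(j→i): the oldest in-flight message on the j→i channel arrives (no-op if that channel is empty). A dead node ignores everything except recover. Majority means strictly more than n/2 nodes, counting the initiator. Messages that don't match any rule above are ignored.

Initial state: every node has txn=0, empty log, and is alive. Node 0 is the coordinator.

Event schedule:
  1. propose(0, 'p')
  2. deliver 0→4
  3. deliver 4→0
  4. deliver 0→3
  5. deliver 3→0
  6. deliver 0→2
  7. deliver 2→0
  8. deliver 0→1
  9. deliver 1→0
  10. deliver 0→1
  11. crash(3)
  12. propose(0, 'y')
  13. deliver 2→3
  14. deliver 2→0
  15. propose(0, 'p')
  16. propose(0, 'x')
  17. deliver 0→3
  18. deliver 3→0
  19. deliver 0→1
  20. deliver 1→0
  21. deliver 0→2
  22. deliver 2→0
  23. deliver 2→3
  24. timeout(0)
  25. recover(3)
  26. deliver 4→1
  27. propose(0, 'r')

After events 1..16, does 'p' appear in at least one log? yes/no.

yes

1. propose(0,'p'):  <0:coor t1 ->
2. deliver 0→4:  <4:part t1 ->
3. deliver 4→0:  nop
4. deliver 0→3:  <3:part t1 ->
5. deliver 3→0:  nop
6. deliver 0→2:  <2:part t1 ->
7. deliver 2→0:  nop
8. deliver 0→1:  <1:part t1 ->
9. deliver 1→0:  <0:coor t1 p>
10. deliver 0→1:  <1:part t1 p>
11. crash(3):  <3:✗part t1 ->
12. propose(0,'y'):  <0:coor t2 p>
13. deliver 2→3:  nop
14. deliver 2→0:  nop
15. propose(0,'p'):  <0:coor t3 p>
16. propose(0,'x'):  <0:coor t4 p>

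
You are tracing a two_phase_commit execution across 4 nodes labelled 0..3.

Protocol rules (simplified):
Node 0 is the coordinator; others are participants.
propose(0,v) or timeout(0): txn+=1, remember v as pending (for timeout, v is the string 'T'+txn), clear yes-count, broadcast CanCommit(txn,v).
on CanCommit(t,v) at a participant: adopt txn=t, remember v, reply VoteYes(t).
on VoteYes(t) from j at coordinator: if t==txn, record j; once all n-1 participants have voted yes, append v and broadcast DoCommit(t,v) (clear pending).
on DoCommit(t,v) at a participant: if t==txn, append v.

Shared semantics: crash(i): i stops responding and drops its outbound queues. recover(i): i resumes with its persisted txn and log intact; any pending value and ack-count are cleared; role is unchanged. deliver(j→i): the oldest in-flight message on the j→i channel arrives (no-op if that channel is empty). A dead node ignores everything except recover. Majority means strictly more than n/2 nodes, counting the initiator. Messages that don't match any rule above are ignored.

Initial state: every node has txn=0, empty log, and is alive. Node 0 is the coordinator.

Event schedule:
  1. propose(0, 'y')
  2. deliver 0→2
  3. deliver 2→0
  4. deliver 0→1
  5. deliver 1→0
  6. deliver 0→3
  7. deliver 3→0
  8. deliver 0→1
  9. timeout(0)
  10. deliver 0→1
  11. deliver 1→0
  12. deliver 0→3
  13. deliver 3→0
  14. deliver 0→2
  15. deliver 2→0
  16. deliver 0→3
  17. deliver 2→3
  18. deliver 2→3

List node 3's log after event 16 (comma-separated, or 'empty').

y

e1 propose(0,'y'): 0[coor,t=1,-]
e2 deliver 0→2: 2[part,t=1,-]
e3 deliver 2→0: ·
e4 deliver 0→1: 1[part,t=1,-]
e5 deliver 1→0: ·
e6 deliver 0→3: 3[part,t=1,-]
e7 deliver 3→0: 0[coor,t=1,y]
e8 deliver 0→1: 1[part,t=1,y]
e9 timeout(0): 0[coor,t=2,y]
e10 deliver 0→1: 1[part,t=2,y]
e11 deliver 1→0: ·
e12 deliver 0→3: 3[part,t=1,y]
e13 deliver 3→0: ·
e14 deliver 0→2: 2[part,t=1,y]
e15 deliver 2→0: ·
e16 deliver 0→3: 3[part,t=2,y]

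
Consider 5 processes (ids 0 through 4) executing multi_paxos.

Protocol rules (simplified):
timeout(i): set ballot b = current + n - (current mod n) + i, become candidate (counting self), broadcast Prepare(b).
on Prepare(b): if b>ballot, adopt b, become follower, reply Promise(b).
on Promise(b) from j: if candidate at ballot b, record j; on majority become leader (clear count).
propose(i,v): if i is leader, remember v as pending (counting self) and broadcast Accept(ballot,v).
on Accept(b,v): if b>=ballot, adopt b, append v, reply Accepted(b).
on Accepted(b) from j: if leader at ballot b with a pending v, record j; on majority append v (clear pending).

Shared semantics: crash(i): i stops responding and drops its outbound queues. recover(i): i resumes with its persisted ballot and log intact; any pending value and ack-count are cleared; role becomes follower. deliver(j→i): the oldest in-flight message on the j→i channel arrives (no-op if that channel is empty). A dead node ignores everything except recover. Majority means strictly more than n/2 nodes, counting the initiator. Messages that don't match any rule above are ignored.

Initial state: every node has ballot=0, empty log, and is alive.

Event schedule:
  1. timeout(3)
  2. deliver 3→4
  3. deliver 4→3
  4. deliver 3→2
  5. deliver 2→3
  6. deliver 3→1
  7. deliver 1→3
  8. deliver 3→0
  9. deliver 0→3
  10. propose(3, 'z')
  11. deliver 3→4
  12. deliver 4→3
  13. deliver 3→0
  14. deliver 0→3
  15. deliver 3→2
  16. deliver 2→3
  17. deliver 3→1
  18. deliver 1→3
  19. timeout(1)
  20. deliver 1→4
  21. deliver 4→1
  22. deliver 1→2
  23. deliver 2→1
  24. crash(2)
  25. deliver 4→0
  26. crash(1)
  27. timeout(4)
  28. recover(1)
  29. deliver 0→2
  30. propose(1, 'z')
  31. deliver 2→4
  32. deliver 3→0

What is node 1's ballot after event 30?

11

e1 timeout(3): 3[cand,b=8,-]
e2 deliver 3→4: 4[foll,b=8,-]
e3 deliver 4→3: ·
e4 deliver 3→2: 2[foll,b=8,-]
e5 deliver 2→3: 3[lead,b=8,-]
e6 deliver 3→1: 1[foll,b=8,-]
e7 deliver 1→3: ·
e8 deliver 3→0: 0[foll,b=8,-]
e9 deliver 0→3: ·
e10 propose(3,'z'): ·
e11 deliver 3→4: 4[foll,b=8,z]
e12 deliver 4→3: ·
e13 deliver 3→0: 0[foll,b=8,z]
e14 deliver 0→3: 3[lead,b=8,z]
e15 deliver 3→2: 2[foll,b=8,z]
e16 deliver 2→3: ·
e17 deliver 3→1: 1[foll,b=8,z]
e18 deliver 1→3: ·
e19 timeout(1): 1[cand,b=11,z]
e20 deliver 1→4: 4[foll,b=11,z]
e21 deliver 4→1: ·
e22 deliver 1→2: 2[foll,b=11,z]
e23 deliver 2→1: 1[lead,b=11,z]
e24 crash(2): 2[✗foll,b=11,z]
e25 deliver 4→0: ·
e26 crash(1): 1[✗lead,b=11,z]
e27 timeout(4): 4[cand,b=19,z]
e28 recover(1): 1[foll,b=11,z]
e29 deliver 0→2: ·
e30 propose(1,'z'): ·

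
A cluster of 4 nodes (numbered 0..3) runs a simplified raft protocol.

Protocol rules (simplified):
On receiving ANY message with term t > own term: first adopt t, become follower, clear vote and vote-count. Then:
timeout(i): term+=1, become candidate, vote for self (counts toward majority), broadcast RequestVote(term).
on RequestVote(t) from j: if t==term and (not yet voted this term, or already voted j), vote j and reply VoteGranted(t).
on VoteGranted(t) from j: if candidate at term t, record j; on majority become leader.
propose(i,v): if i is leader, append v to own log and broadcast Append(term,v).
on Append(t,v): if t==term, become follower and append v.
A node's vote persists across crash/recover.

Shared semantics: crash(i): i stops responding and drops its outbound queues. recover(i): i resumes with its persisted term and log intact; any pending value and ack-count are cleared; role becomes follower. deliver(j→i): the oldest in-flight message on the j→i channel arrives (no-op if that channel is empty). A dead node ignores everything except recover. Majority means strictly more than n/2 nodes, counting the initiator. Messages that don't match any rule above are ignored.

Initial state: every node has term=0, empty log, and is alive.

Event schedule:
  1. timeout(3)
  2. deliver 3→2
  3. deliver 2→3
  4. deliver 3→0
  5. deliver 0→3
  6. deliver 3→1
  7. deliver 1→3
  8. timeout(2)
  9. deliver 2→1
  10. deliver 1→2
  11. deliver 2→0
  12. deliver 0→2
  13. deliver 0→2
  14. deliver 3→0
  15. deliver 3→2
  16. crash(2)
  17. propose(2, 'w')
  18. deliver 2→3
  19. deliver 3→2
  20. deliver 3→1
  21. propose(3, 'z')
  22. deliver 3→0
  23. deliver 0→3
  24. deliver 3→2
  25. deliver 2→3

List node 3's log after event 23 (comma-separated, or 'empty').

after 1 — timeout(3): n3:cand/t1/[-]
after 2 — deliver 3→2: n2:foll/t1/[-]
after 3 — deliver 2→3: ·
after 4 — deliver 3→0: n0:foll/t1/[-]
after 5 — deliver 0→3: n3:lead/t1/[-]
after 6 — deliver 3→1: n1:foll/t1/[-]
after 7 — deliver 1→3: ·
after 8 — timeout(2): n2:cand/t2/[-]
after 9 — deliver 2→1: n1:foll/t2/[-]
after 10 — deliver 1→2: ·
after 11 — deliver 2→0: n0:foll/t2/[-]
after 12 — deliver 0→2: n2:lead/t2/[-]
after 13 — deliver 0→2: ·
after 14 — deliver 3→0: ·
after 15 — deliver 3→2: ·
after 16 — crash(2): n2:✗lead/t2/[-]
after 17 — propose(2,'w'): ·
after 18 — deliver 2→3: ·
after 19 — deliver 3→2: ·
after 20 — deliver 3→1: ·
after 21 — propose(3,'z'): n3:lead/t1/[z]
after 22 — deliver 3→0: ·
after 23 — deliver 0→3: ·

z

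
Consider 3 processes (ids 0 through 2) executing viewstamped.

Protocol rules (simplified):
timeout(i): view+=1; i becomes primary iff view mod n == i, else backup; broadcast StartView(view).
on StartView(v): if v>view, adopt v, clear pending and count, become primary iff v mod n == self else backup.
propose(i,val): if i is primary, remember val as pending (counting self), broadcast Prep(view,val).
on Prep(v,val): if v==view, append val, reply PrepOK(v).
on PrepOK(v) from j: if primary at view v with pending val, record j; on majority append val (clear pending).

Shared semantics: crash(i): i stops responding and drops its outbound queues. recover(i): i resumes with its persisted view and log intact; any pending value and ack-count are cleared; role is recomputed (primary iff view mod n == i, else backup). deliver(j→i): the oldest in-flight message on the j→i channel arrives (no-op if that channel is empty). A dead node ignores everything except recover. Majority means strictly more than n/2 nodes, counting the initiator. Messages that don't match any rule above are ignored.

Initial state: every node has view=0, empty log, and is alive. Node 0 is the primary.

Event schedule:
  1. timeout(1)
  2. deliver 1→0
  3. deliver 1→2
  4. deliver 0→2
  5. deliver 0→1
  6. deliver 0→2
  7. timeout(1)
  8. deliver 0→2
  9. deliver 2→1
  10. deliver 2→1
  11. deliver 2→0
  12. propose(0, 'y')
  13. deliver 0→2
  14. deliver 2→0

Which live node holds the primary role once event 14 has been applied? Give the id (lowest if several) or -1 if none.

1. timeout(1):  <1:prim v1 ->
2. deliver 1→0:  <0:back v1 ->
3. deliver 1→2:  <2:back v1 ->
4. deliver 0→2:  nop
5. deliver 0→1:  nop
6. deliver 0→2:  nop
7. timeout(1):  <1:back v2 ->
8. deliver 0→2:  nop
9. deliver 2→1:  nop
10. deliver 2→1:  nop
11. deliver 2→0:  nop
12. propose(0,'y'):  nop
13. deliver 0→2:  nop
14. deliver 2→0:  nop

-1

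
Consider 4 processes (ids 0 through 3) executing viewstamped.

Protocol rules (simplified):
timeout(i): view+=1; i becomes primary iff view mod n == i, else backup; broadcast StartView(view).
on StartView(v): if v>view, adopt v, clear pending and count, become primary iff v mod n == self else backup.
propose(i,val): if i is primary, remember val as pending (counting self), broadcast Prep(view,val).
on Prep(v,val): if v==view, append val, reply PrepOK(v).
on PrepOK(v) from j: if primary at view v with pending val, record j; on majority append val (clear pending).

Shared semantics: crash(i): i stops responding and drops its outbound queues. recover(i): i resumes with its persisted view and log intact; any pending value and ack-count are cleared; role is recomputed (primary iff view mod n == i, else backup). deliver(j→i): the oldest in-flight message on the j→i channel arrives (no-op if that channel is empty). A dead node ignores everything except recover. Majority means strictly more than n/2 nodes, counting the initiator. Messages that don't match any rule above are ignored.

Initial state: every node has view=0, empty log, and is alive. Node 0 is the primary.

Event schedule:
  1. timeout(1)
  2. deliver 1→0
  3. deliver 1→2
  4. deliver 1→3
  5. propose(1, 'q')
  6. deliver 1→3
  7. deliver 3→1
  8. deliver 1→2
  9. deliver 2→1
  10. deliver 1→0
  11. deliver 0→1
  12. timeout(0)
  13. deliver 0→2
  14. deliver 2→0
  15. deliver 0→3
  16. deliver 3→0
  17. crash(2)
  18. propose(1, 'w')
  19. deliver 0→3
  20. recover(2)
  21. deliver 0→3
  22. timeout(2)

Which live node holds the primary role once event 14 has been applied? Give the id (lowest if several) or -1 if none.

1

after 1 — timeout(1): n1:prim/v1/[-]
after 2 — deliver 1→0: n0:back/v1/[-]
after 3 — deliver 1→2: n2:back/v1/[-]
after 4 — deliver 1→3: n3:back/v1/[-]
after 5 — propose(1,'q'): ·
after 6 — deliver 1→3: n3:back/v1/[q]
after 7 — deliver 3→1: ·
after 8 — deliver 1→2: n2:back/v1/[q]
after 9 — deliver 2→1: n1:prim/v1/[q]
after 10 — deliver 1→0: n0:back/v1/[q]
after 11 — deliver 0→1: ·
after 12 — timeout(0): n0:back/v2/[q]
after 13 — deliver 0→2: n2:prim/v2/[q]
after 14 — deliver 2→0: ·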